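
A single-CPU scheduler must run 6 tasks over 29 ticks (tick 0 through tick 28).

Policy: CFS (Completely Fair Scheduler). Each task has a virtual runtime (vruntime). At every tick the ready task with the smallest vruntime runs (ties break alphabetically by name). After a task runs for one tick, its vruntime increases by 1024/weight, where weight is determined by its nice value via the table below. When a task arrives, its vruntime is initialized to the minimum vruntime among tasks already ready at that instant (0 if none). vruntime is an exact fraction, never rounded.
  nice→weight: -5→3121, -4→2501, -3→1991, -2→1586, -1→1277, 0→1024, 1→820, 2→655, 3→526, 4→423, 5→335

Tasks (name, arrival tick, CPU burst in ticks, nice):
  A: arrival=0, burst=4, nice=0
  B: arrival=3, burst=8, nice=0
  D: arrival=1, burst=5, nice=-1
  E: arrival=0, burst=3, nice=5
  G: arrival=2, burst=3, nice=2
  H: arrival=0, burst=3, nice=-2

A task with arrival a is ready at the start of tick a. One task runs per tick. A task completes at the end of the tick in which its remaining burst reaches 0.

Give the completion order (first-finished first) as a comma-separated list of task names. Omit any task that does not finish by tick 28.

t=0: vr[A=0 E=0 H=0] → run A
t=1: vr[A=1 D=0 E=0 H=0] → run D
t=2: vr[A=1 D=1024/1277 E=0 G=0 H=0] → run E
t=3: vr[A=1 B=0 D=1024/1277 E=1024/335 G=0 H=0] → run B
t=4: vr[A=1 B=1 D=1024/1277 E=1024/335 G=0 H=0] → run G
t=5: vr[A=1 B=1 D=1024/1277 E=1024/335 G=1024/655 H=0] → run H
t=6: vr[A=1 B=1 D=1024/1277 E=1024/335 G=1024/655 H=512/793] → run H
t=7: vr[A=1 B=1 D=1024/1277 E=1024/335 G=1024/655 H=1024/793] → run D
t=8: vr[A=1 B=1 D=2048/1277 E=1024/335 G=1024/655 H=1024/793] → run A
t=9: vr[A=2 B=1 D=2048/1277 E=1024/335 G=1024/655 H=1024/793] → run B
t=10: vr[A=2 B=2 D=2048/1277 E=1024/335 G=1024/655 H=1024/793] → run H
t=11: vr[A=2 B=2 D=2048/1277 E=1024/335 G=1024/655] → run G
t=12: vr[A=2 B=2 D=2048/1277 E=1024/335 G=2048/655] → run D
t=13: vr[A=2 B=2 D=3072/1277 E=1024/335 G=2048/655] → run A
t=14: vr[A=3 B=2 D=3072/1277 E=1024/335 G=2048/655] → run B
t=15: vr[A=3 B=3 D=3072/1277 E=1024/335 G=2048/655] → run D
t=16: vr[A=3 B=3 D=4096/1277 E=1024/335 G=2048/655] → run A
t=17: vr[B=3 D=4096/1277 E=1024/335 G=2048/655] → run B
t=18: vr[B=4 D=4096/1277 E=1024/335 G=2048/655] → run E
t=19: vr[B=4 D=4096/1277 E=2048/335 G=2048/655] → run G
t=20: vr[B=4 D=4096/1277 E=2048/335] → run D
t=21: vr[B=4 E=2048/335] → run B
t=22: vr[B=5 E=2048/335] → run B
t=23: vr[B=6 E=2048/335] → run B
t=24: vr[B=7 E=2048/335] → run E
t=25: vr[B=7] → run B
t=26: (idle)
t=27: (idle)
t=28: (idle)

completion order = H, A, G, D, E, B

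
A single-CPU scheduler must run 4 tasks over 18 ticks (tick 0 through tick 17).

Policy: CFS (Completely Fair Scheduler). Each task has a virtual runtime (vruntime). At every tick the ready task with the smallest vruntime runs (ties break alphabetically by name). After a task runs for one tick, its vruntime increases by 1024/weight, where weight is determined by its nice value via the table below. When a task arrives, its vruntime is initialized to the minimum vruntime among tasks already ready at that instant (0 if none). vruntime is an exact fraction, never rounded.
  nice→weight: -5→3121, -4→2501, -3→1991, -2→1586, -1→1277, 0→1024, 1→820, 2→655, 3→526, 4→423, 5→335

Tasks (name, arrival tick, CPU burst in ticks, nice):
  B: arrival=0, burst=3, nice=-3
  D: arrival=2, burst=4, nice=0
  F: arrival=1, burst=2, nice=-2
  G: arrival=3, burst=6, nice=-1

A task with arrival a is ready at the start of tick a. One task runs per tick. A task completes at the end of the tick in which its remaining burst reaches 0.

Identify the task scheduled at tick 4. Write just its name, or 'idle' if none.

t=0: vr[B=0] → run B
t=1: vr[B=1024/1991 F=1024/1991] → run B
t=2: vr[B=2048/1991 D=1024/1991 F=1024/1991] → run D
t=3: vr[B=2048/1991 D=3015/1991 F=1024/1991 G=1024/1991] → run F
t=4: vr[B=2048/1991 D=3015/1991 F=1831424/1578863 G=1024/1991] → run G
t=5: vr[B=2048/1991 D=3015/1991 F=1831424/1578863 G=3346432/2542507] → run B
t=6: vr[D=3015/1991 F=1831424/1578863 G=3346432/2542507] → run F
t=7: vr[D=3015/1991 G=3346432/2542507] → run G
t=8: vr[D=3015/1991 G=5385216/2542507] → run D
t=9: vr[D=5006/1991 G=5385216/2542507] → run G
t=10: vr[D=5006/1991 G=7424000/2542507] → run D
t=11: vr[D=6997/1991 G=7424000/2542507] → run G
t=12: vr[D=6997/1991 G=9462784/2542507] → run D
t=13: vr[G=9462784/2542507] → run G
t=14: vr[G=11501568/2542507] → run G
t=15: (idle)
t=16: (idle)
t=17: (idle)

running at tick 4 = G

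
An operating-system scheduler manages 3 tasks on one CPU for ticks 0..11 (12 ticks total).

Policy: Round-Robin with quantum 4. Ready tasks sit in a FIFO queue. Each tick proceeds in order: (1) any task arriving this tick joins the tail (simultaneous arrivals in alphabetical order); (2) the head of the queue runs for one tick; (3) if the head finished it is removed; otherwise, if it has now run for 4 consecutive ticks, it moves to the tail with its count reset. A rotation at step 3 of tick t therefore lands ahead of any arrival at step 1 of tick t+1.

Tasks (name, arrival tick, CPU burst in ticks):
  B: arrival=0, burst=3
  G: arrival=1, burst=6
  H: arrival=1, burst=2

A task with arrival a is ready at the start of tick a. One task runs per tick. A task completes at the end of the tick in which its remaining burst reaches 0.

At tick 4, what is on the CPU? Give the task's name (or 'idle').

running at tick 4 = G

t=0: queue=[B] q_used=0 → run B
t=1: queue=[B,G,H] q_used=1 → run B
t=2: queue=[B,G,H] q_used=2 → run B
t=3: queue=[G,H] q_used=0 → run G
t=4: queue=[G,H] q_used=1 → run G
t=5: queue=[G,H] q_used=2 → run G
t=6: queue=[G,H] q_used=3 → run G
t=7: queue=[H,G] q_used=0 → run H
t=8: queue=[H,G] q_used=1 → run H
t=9: queue=[G] q_used=0 → run G
t=10: queue=[G] q_used=1 → run G
t=11: (idle)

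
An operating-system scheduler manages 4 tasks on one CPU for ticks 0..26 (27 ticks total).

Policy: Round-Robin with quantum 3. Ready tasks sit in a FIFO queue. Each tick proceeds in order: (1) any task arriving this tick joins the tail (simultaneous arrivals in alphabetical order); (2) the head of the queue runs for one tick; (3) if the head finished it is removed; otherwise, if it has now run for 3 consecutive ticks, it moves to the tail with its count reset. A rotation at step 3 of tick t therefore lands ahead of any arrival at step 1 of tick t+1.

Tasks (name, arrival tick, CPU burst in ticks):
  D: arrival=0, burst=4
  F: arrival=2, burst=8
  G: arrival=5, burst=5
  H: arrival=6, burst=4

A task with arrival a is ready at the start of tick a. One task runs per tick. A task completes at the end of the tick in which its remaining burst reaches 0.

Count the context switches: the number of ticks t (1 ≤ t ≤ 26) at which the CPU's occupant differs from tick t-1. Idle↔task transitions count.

context switches = 9

t=0: queue=[D] q_used=0 → run D
t=1: queue=[D] q_used=1 → run D
t=2: queue=[D,F] q_used=2 → run D
t=3: queue=[F,D] q_used=0 → run F
t=4: queue=[F,D] q_used=1 → run F
t=5: queue=[F,D,G] q_used=2 → run F
t=6: queue=[D,G,F,H] q_used=0 → run D
t=7: queue=[G,F,H] q_used=0 → run G
t=8: queue=[G,F,H] q_used=1 → run G
t=9: queue=[G,F,H] q_used=2 → run G
t=10: queue=[F,H,G] q_used=0 → run F
t=11: queue=[F,H,G] q_used=1 → run F
t=12: queue=[F,H,G] q_used=2 → run F
t=13: queue=[H,G,F] q_used=0 → run H
t=14: queue=[H,G,F] q_used=1 → run H
t=15: queue=[H,G,F] q_used=2 → run H
t=16: queue=[G,F,H] q_used=0 → run G
t=17: queue=[G,F,H] q_used=1 → run G
t=18: queue=[F,H] q_used=0 → run F
t=19: queue=[F,H] q_used=1 → run F
t=20: queue=[H] q_used=0 → run H
t=21: (idle)
t=22: (idle)
t=23: (idle)
t=24: (idle)
t=25: (idle)
t=26: (idle)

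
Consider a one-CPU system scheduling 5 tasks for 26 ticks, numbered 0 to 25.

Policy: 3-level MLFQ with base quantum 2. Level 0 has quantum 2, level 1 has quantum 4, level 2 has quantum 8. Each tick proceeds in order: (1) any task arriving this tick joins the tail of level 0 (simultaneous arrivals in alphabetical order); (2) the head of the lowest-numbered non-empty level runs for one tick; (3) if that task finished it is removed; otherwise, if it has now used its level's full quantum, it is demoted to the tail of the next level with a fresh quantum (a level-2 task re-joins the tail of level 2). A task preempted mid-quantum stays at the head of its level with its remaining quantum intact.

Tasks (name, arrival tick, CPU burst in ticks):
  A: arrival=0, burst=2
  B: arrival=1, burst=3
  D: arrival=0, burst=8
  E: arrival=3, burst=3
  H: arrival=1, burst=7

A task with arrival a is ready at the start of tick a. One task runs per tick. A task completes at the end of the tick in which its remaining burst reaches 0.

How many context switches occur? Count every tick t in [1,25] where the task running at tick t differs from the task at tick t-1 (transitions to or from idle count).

context switches = 11

t=0: L0/L1/L2 = AD/-/- → run A
t=1: L0/L1/L2 = ADBH/-/- → run A
t=2: L0/L1/L2 = DBH/-/- → run D
t=3: L0/L1/L2 = DBHE/-/- → run D
t=4: L0/L1/L2 = BHE/D/- → run B
t=5: L0/L1/L2 = BHE/D/- → run B
t=6: L0/L1/L2 = HE/DB/- → run H
t=7: L0/L1/L2 = HE/DB/- → run H
t=8: L0/L1/L2 = E/DBH/- → run E
t=9: L0/L1/L2 = E/DBH/- → run E
t=10: L0/L1/L2 = -/DBHE/- → run D
t=11: L0/L1/L2 = -/DBHE/- → run D
t=12: L0/L1/L2 = -/DBHE/- → run D
t=13: L0/L1/L2 = -/DBHE/- → run D
t=14: L0/L1/L2 = -/BHE/D → run B
t=15: L0/L1/L2 = -/HE/D → run H
t=16: L0/L1/L2 = -/HE/D → run H
t=17: L0/L1/L2 = -/HE/D → run H
t=18: L0/L1/L2 = -/HE/D → run H
t=19: L0/L1/L2 = -/E/DH → run E
t=20: L0/L1/L2 = -/-/DH → run D
t=21: L0/L1/L2 = -/-/DH → run D
t=22: L0/L1/L2 = -/-/H → run H
t=23: (idle)
t=24: (idle)
t=25: (idle)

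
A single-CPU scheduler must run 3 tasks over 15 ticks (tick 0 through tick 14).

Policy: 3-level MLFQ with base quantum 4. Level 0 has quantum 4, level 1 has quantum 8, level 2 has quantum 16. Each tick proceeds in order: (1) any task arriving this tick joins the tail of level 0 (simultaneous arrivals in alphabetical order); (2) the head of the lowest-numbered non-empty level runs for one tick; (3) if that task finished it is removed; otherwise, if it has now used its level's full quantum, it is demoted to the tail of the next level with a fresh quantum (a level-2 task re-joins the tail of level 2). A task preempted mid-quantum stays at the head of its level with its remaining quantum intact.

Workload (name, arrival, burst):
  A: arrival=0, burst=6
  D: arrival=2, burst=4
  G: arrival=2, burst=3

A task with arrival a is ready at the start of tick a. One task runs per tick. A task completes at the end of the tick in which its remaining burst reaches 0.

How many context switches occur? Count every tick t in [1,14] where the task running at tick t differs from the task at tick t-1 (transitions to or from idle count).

t=0: L0/L1/L2 = A/-/- → run A
t=1: L0/L1/L2 = A/-/- → run A
t=2: L0/L1/L2 = ADG/-/- → run A
t=3: L0/L1/L2 = ADG/-/- → run A
t=4: L0/L1/L2 = DG/A/- → run D
t=5: L0/L1/L2 = DG/A/- → run D
t=6: L0/L1/L2 = DG/A/- → run D
t=7: L0/L1/L2 = DG/A/- → run D
t=8: L0/L1/L2 = G/A/- → run G
t=9: L0/L1/L2 = G/A/- → run G
t=10: L0/L1/L2 = G/A/- → run G
t=11: L0/L1/L2 = -/A/- → run A
t=12: L0/L1/L2 = -/A/- → run A
t=13: (idle)
t=14: (idle)

context switches = 4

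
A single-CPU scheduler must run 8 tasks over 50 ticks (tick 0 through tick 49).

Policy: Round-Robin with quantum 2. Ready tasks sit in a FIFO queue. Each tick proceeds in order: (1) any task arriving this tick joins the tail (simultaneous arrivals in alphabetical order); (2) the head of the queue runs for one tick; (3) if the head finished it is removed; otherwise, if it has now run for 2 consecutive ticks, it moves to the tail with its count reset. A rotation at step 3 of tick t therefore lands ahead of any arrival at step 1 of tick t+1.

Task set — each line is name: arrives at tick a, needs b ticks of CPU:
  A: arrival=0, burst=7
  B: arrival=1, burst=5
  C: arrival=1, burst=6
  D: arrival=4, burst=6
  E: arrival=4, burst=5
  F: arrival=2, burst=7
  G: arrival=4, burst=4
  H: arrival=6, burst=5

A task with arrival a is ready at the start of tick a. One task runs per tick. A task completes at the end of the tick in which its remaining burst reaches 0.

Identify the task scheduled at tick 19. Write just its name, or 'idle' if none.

running at tick 19 = C

t=0: queue=[A] q_used=0 → run A
t=1: queue=[A,B,C] q_used=1 → run A
t=2: queue=[B,C,A,F] q_used=0 → run B
t=3: queue=[B,C,A,F] q_used=1 → run B
t=4: queue=[C,A,F,B,D,E,G] q_used=0 → run C
t=5: queue=[C,A,F,B,D,E,G] q_used=1 → run C
t=6: queue=[A,F,B,D,E,G,C,H] q_used=0 → run A
t=7: queue=[A,F,B,D,E,G,C,H] q_used=1 → run A
t=8: queue=[F,B,D,E,G,C,H,A] q_used=0 → run F
t=9: queue=[F,B,D,E,G,C,H,A] q_used=1 → run F
t=10: queue=[B,D,E,G,C,H,A,F] q_used=0 → run B
t=11: queue=[B,D,E,G,C,H,A,F] q_used=1 → run B
t=12: queue=[D,E,G,C,H,A,F,B] q_used=0 → run D
t=13: queue=[D,E,G,C,H,A,F,B] q_used=1 → run D
t=14: queue=[E,G,C,H,A,F,B,D] q_used=0 → run E
t=15: queue=[E,G,C,H,A,F,B,D] q_used=1 → run E
t=16: queue=[G,C,H,A,F,B,D,E] q_used=0 → run G
t=17: queue=[G,C,H,A,F,B,D,E] q_used=1 → run G
t=18: queue=[C,H,A,F,B,D,E,G] q_used=0 → run C
t=19: queue=[C,H,A,F,B,D,E,G] q_used=1 → run C
t=20: queue=[H,A,F,B,D,E,G,C] q_used=0 → run H
t=21: queue=[H,A,F,B,D,E,G,C] q_used=1 → run H
t=22: queue=[A,F,B,D,E,G,C,H] q_used=0 → run A
t=23: queue=[A,F,B,D,E,G,C,H] q_used=1 → run A
t=24: queue=[F,B,D,E,G,C,H,A] q_used=0 → run F
t=25: queue=[F,B,D,E,G,C,H,A] q_used=1 → run F
t=26: queue=[B,D,E,G,C,H,A,F] q_used=0 → run B
t=27: queue=[D,E,G,C,H,A,F] q_used=0 → run D
t=28: queue=[D,E,G,C,H,A,F] q_used=1 → run D
t=29: queue=[E,G,C,H,A,F,D] q_used=0 → run E
t=30: queue=[E,G,C,H,A,F,D] q_used=1 → run E
t=31: queue=[G,C,H,A,F,D,E] q_used=0 → run G
t=32: queue=[G,C,H,A,F,D,E] q_used=1 → run G
t=33: queue=[C,H,A,F,D,E] q_used=0 → run C
t=34: queue=[C,H,A,F,D,E] q_used=1 → run C
t=35: queue=[H,A,F,D,E] q_used=0 → run H
t=36: queue=[H,A,F,D,E] q_used=1 → run H
t=37: queue=[A,F,D,E,H] q_used=0 → run A
t=38: queue=[F,D,E,H] q_used=0 → run F
t=39: queue=[F,D,E,H] q_used=1 → run F
t=40: queue=[D,E,H,F] q_used=0 → run D
t=41: queue=[D,E,H,F] q_used=1 → run D
t=42: queue=[E,H,F] q_used=0 → run E
t=43: queue=[H,F] q_used=0 → run H
t=44: queue=[F] q_used=0 → run F
t=45: (idle)
t=46: (idle)
t=47: (idle)
t=48: (idle)
t=49: (idle)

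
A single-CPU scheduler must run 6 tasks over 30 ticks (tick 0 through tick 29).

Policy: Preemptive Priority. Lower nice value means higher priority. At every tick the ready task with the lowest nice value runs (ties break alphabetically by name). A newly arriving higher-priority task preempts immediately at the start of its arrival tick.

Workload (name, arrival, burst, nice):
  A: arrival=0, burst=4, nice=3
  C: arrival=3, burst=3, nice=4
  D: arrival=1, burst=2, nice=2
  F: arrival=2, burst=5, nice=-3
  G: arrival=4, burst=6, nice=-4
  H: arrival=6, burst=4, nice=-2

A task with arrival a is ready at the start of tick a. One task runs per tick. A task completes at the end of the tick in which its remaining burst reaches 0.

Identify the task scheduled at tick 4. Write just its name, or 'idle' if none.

t=0: ready={A} → run A
t=1: ready={A,D} → run D
t=2: ready={A,D,F} → run F
t=3: ready={A,C,D,F} → run F
t=4: ready={A,C,D,F,G} → run G
t=5: ready={A,C,D,F,G} → run G
t=6: ready={A,C,D,F,G,H} → run G
t=7: ready={A,C,D,F,G,H} → run G
t=8: ready={A,C,D,F,G,H} → run G
t=9: ready={A,C,D,F,G,H} → run G
t=10: ready={A,C,D,F,H} → run F
t=11: ready={A,C,D,F,H} → run F
t=12: ready={A,C,D,F,H} → run F
t=13: ready={A,C,D,H} → run H
t=14: ready={A,C,D,H} → run H
t=15: ready={A,C,D,H} → run H
t=16: ready={A,C,D,H} → run H
t=17: ready={A,C,D} → run D
t=18: ready={A,C} → run A
t=19: ready={A,C} → run A
t=20: ready={A,C} → run A
t=21: ready={C} → run C
t=22: ready={C} → run C
t=23: ready={C} → run C
t=24: (idle)
t=25: (idle)
t=26: (idle)
t=27: (idle)
t=28: (idle)
t=29: (idle)

running at tick 4 = G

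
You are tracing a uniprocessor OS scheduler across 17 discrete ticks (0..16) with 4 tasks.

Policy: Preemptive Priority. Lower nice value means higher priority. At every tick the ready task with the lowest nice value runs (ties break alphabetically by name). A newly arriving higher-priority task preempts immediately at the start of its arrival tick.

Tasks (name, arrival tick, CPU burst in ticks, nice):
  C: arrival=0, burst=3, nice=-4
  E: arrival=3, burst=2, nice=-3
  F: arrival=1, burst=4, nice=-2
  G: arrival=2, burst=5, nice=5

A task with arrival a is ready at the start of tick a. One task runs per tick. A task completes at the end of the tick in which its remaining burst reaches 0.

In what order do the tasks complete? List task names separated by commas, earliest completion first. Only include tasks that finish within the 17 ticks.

completion order = C, E, F, G

t=0: ready={C} → run C
t=1: ready={C,F} → run C
t=2: ready={C,F,G} → run C
t=3: ready={E,F,G} → run E
t=4: ready={E,F,G} → run E
t=5: ready={F,G} → run F
t=6: ready={F,G} → run F
t=7: ready={F,G} → run F
t=8: ready={F,G} → run F
t=9: ready={G} → run G
t=10: ready={G} → run G
t=11: ready={G} → run G
t=12: ready={G} → run G
t=13: ready={G} → run G
t=14: (idle)
t=15: (idle)
t=16: (idle)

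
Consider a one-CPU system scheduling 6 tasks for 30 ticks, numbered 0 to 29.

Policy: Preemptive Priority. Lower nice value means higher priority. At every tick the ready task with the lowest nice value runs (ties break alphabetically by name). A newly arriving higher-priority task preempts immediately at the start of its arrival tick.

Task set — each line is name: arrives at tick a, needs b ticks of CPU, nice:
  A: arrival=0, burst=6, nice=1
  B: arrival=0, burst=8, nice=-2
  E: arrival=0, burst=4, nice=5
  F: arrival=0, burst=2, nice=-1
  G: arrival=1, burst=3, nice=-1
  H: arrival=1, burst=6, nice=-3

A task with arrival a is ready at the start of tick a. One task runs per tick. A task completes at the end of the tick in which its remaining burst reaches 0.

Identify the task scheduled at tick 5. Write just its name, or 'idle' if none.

running at tick 5 = H

t=0: ready={A,B,E,F} → run B
t=1: ready={A,B,E,F,G,H} → run H
t=2: ready={A,B,E,F,G,H} → run H
t=3: ready={A,B,E,F,G,H} → run H
t=4: ready={A,B,E,F,G,H} → run H
t=5: ready={A,B,E,F,G,H} → run H
t=6: ready={A,B,E,F,G,H} → run H
t=7: ready={A,B,E,F,G} → run B
t=8: ready={A,B,E,F,G} → run B
t=9: ready={A,B,E,F,G} → run B
t=10: ready={A,B,E,F,G} → run B
t=11: ready={A,B,E,F,G} → run B
t=12: ready={A,B,E,F,G} → run B
t=13: ready={A,B,E,F,G} → run B
t=14: ready={A,E,F,G} → run F
t=15: ready={A,E,F,G} → run F
t=16: ready={A,E,G} → run G
t=17: ready={A,E,G} → run G
t=18: ready={A,E,G} → run G
t=19: ready={A,E} → run A
t=20: ready={A,E} → run A
t=21: ready={A,E} → run A
t=22: ready={A,E} → run A
t=23: ready={A,E} → run A
t=24: ready={A,E} → run A
t=25: ready={E} → run E
t=26: ready={E} → run E
t=27: ready={E} → run E
t=28: ready={E} → run E
t=29: (idle)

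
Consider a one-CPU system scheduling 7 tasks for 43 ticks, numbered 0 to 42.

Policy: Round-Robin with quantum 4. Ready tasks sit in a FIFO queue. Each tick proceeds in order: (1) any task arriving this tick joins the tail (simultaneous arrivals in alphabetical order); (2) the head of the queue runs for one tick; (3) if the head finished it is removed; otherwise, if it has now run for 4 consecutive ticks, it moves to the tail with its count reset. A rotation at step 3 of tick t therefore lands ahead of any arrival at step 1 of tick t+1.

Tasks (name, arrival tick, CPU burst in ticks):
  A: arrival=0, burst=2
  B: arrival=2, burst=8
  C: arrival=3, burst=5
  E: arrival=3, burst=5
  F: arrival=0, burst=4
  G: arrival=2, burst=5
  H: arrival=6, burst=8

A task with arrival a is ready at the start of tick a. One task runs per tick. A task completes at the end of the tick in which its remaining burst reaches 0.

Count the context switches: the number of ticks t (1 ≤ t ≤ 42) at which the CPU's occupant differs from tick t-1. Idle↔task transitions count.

t=0: queue=[A,F] q_used=0 → run A
t=1: queue=[A,F] q_used=1 → run A
t=2: queue=[F,B,G] q_used=0 → run F
t=3: queue=[F,B,G,C,E] q_used=1 → run F
t=4: queue=[F,B,G,C,E] q_used=2 → run F
t=5: queue=[F,B,G,C,E] q_used=3 → run F
t=6: queue=[B,G,C,E,H] q_used=0 → run B
t=7: queue=[B,G,C,E,H] q_used=1 → run B
t=8: queue=[B,G,C,E,H] q_used=2 → run B
t=9: queue=[B,G,C,E,H] q_used=3 → run B
t=10: queue=[G,C,E,H,B] q_used=0 → run G
t=11: queue=[G,C,E,H,B] q_used=1 → run G
t=12: queue=[G,C,E,H,B] q_used=2 → run G
t=13: queue=[G,C,E,H,B] q_used=3 → run G
t=14: queue=[C,E,H,B,G] q_used=0 → run C
t=15: queue=[C,E,H,B,G] q_used=1 → run C
t=16: queue=[C,E,H,B,G] q_used=2 → run C
t=17: queue=[C,E,H,B,G] q_used=3 → run C
t=18: queue=[E,H,B,G,C] q_used=0 → run E
t=19: queue=[E,H,B,G,C] q_used=1 → run E
t=20: queue=[E,H,B,G,C] q_used=2 → run E
t=21: queue=[E,H,B,G,C] q_used=3 → run E
t=22: queue=[H,B,G,C,E] q_used=0 → run H
t=23: queue=[H,B,G,C,E] q_used=1 → run H
t=24: queue=[H,B,G,C,E] q_used=2 → run H
t=25: queue=[H,B,G,C,E] q_used=3 → run H
t=26: queue=[B,G,C,E,H] q_used=0 → run B
t=27: queue=[B,G,C,E,H] q_used=1 → run B
t=28: queue=[B,G,C,E,H] q_used=2 → run B
t=29: queue=[B,G,C,E,H] q_used=3 → run B
t=30: queue=[G,C,E,H] q_used=0 → run G
t=31: queue=[C,E,H] q_used=0 → run C
t=32: queue=[E,H] q_used=0 → run E
t=33: queue=[H] q_used=0 → run H
t=34: queue=[H] q_used=1 → run H
t=35: queue=[H] q_used=2 → run H
t=36: queue=[H] q_used=3 → run H
t=37: (idle)
t=38: (idle)
t=39: (idle)
t=40: (idle)
t=41: (idle)
t=42: (idle)

context switches = 12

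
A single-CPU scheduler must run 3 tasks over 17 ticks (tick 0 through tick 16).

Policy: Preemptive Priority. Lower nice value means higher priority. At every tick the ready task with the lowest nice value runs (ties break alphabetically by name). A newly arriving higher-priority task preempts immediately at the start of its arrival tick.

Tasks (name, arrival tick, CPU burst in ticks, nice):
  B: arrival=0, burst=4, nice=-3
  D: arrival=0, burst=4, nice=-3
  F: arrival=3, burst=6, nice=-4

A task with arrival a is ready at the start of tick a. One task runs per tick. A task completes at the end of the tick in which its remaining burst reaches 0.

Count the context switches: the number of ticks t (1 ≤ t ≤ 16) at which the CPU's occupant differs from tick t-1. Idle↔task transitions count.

t=0: ready={B,D} → run B
t=1: ready={B,D} → run B
t=2: ready={B,D} → run B
t=3: ready={B,D,F} → run F
t=4: ready={B,D,F} → run F
t=5: ready={B,D,F} → run F
t=6: ready={B,D,F} → run F
t=7: ready={B,D,F} → run F
t=8: ready={B,D,F} → run F
t=9: ready={B,D} → run B
t=10: ready={D} → run D
t=11: ready={D} → run D
t=12: ready={D} → run D
t=13: ready={D} → run D
t=14: (idle)
t=15: (idle)
t=16: (idle)

context switches = 4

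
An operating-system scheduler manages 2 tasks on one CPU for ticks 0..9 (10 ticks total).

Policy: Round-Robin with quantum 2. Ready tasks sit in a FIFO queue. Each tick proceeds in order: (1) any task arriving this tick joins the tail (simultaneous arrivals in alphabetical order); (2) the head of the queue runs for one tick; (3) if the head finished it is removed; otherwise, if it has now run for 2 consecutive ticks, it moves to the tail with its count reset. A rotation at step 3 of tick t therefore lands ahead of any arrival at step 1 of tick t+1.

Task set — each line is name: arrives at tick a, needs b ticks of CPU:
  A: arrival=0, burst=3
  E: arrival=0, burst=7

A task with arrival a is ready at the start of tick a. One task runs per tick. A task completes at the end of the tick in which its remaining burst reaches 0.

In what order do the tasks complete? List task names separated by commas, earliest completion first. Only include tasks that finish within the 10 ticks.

completion order = A, E

t=0: queue=[A,E] q_used=0 → run A
t=1: queue=[A,E] q_used=1 → run A
t=2: queue=[E,A] q_used=0 → run E
t=3: queue=[E,A] q_used=1 → run E
t=4: queue=[A,E] q_used=0 → run A
t=5: queue=[E] q_used=0 → run E
t=6: queue=[E] q_used=1 → run E
t=7: queue=[E] q_used=0 → run E
t=8: queue=[E] q_used=1 → run E
t=9: queue=[E] q_used=0 → run E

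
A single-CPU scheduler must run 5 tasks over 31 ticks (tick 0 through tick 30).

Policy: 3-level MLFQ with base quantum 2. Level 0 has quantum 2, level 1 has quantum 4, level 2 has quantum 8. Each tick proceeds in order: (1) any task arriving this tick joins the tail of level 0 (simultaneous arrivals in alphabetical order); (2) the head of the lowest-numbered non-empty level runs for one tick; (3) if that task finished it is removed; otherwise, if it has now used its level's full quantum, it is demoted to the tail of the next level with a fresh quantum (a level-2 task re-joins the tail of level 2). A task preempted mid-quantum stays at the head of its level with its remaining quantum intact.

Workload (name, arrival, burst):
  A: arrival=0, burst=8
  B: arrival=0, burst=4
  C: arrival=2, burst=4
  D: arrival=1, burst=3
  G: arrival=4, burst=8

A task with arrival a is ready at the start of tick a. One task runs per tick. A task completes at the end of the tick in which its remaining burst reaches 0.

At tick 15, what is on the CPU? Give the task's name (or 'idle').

running at tick 15 = B

t=0: L0/L1/L2 = AB/-/- → run A
t=1: L0/L1/L2 = ABD/-/- → run A
t=2: L0/L1/L2 = BDC/A/- → run B
t=3: L0/L1/L2 = BDC/A/- → run B
t=4: L0/L1/L2 = DCG/AB/- → run D
t=5: L0/L1/L2 = DCG/AB/- → run D
t=6: L0/L1/L2 = CG/ABD/- → run C
t=7: L0/L1/L2 = CG/ABD/- → run C
t=8: L0/L1/L2 = G/ABDC/- → run G
t=9: L0/L1/L2 = G/ABDC/- → run G
t=10: L0/L1/L2 = -/ABDCG/- → run A
t=11: L0/L1/L2 = -/ABDCG/- → run A
t=12: L0/L1/L2 = -/ABDCG/- → run A
t=13: L0/L1/L2 = -/ABDCG/- → run A
t=14: L0/L1/L2 = -/BDCG/A → run B
t=15: L0/L1/L2 = -/BDCG/A → run B
t=16: L0/L1/L2 = -/DCG/A → run D
t=17: L0/L1/L2 = -/CG/A → run C
t=18: L0/L1/L2 = -/CG/A → run C
t=19: L0/L1/L2 = -/G/A → run G
t=20: L0/L1/L2 = -/G/A → run G
t=21: L0/L1/L2 = -/G/A → run G
t=22: L0/L1/L2 = -/G/A → run G
t=23: L0/L1/L2 = -/-/AG → run A
t=24: L0/L1/L2 = -/-/AG → run A
t=25: L0/L1/L2 = -/-/G → run G
t=26: L0/L1/L2 = -/-/G → run G
t=27: (idle)
t=28: (idle)
t=29: (idle)
t=30: (idle)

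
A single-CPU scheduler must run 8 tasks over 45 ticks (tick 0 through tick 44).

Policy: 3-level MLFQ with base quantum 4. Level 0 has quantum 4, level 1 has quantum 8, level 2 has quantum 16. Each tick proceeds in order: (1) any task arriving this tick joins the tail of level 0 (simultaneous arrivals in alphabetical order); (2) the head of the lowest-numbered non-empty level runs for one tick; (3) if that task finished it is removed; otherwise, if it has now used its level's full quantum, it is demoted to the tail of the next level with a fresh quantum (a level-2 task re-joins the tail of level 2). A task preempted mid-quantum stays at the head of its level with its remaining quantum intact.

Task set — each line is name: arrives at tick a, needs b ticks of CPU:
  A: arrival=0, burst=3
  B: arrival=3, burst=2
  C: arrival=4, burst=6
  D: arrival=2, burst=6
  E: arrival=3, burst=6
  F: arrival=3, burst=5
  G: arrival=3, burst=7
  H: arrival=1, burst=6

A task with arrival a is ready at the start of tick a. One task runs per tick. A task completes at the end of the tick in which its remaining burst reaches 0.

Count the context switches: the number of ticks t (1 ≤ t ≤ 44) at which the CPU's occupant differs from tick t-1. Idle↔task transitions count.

t=0: L0/L1/L2 = A/-/- → run A
t=1: L0/L1/L2 = AH/-/- → run A
t=2: L0/L1/L2 = AHD/-/- → run A
t=3: L0/L1/L2 = HDBEFG/-/- → run H
t=4: L0/L1/L2 = HDBEFGC/-/- → run H
t=5: L0/L1/L2 = HDBEFGC/-/- → run H
t=6: L0/L1/L2 = HDBEFGC/-/- → run H
t=7: L0/L1/L2 = DBEFGC/H/- → run D
t=8: L0/L1/L2 = DBEFGC/H/- → run D
t=9: L0/L1/L2 = DBEFGC/H/- → run D
t=10: L0/L1/L2 = DBEFGC/H/- → run D
t=11: L0/L1/L2 = BEFGC/HD/- → run B
t=12: L0/L1/L2 = BEFGC/HD/- → run B
t=13: L0/L1/L2 = EFGC/HD/- → run E
t=14: L0/L1/L2 = EFGC/HD/- → run E
t=15: L0/L1/L2 = EFGC/HD/- → run E
t=16: L0/L1/L2 = EFGC/HD/- → run E
t=17: L0/L1/L2 = FGC/HDE/- → run F
t=18: L0/L1/L2 = FGC/HDE/- → run F
t=19: L0/L1/L2 = FGC/HDE/- → run F
t=20: L0/L1/L2 = FGC/HDE/- → run F
t=21: L0/L1/L2 = GC/HDEF/- → run G
t=22: L0/L1/L2 = GC/HDEF/- → run G
t=23: L0/L1/L2 = GC/HDEF/- → run G
t=24: L0/L1/L2 = GC/HDEF/- → run G
t=25: L0/L1/L2 = C/HDEFG/- → run C
t=26: L0/L1/L2 = C/HDEFG/- → run C
t=27: L0/L1/L2 = C/HDEFG/- → run C
t=28: L0/L1/L2 = C/HDEFG/- → run C
t=29: L0/L1/L2 = -/HDEFGC/- → run H
t=30: L0/L1/L2 = -/HDEFGC/- → run H
t=31: L0/L1/L2 = -/DEFGC/- → run D
t=32: L0/L1/L2 = -/DEFGC/- → run D
t=33: L0/L1/L2 = -/EFGC/- → run E
t=34: L0/L1/L2 = -/EFGC/- → run E
t=35: L0/L1/L2 = -/FGC/- → run F
t=36: L0/L1/L2 = -/GC/- → run G
t=37: L0/L1/L2 = -/GC/- → run G
t=38: L0/L1/L2 = -/GC/- → run G
t=39: L0/L1/L2 = -/C/- → run C
t=40: L0/L1/L2 = -/C/- → run C
t=41: (idle)
t=42: (idle)
t=43: (idle)
t=44: (idle)

context switches = 14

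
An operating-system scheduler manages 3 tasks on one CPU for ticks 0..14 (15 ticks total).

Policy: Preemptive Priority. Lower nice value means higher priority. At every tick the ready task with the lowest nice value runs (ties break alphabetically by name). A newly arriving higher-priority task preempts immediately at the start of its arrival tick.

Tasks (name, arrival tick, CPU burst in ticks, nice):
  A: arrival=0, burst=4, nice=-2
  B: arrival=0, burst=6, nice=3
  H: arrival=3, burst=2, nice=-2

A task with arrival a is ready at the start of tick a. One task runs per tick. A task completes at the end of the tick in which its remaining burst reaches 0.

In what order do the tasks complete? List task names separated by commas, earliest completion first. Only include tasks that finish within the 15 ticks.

completion order = A, H, B

t=0: ready={A,B} → run A
t=1: ready={A,B} → run A
t=2: ready={A,B} → run A
t=3: ready={A,B,H} → run A
t=4: ready={B,H} → run H
t=5: ready={B,H} → run H
t=6: ready={B} → run B
t=7: ready={B} → run B
t=8: ready={B} → run B
t=9: ready={B} → run B
t=10: ready={B} → run B
t=11: ready={B} → run B
t=12: (idle)
t=13: (idle)
t=14: (idle)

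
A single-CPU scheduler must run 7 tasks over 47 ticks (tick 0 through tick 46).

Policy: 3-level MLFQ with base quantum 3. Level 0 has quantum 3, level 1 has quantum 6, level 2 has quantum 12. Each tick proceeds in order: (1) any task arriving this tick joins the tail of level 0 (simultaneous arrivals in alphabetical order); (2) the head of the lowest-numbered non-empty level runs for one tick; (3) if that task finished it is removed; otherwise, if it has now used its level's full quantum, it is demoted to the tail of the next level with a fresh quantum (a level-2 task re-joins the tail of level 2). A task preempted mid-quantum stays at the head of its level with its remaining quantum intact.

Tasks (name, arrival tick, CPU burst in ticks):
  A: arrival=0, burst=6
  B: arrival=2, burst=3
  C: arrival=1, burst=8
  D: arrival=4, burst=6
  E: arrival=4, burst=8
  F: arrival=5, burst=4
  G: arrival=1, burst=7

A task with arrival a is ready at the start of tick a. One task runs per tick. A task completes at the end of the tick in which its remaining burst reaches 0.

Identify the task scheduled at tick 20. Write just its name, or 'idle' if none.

running at tick 20 = F

t=0: L0/L1/L2 = A/-/- → run A
t=1: L0/L1/L2 = ACG/-/- → run A
t=2: L0/L1/L2 = ACGB/-/- → run A
t=3: L0/L1/L2 = CGB/A/- → run C
t=4: L0/L1/L2 = CGBDE/A/- → run C
t=5: L0/L1/L2 = CGBDEF/A/- → run C
t=6: L0/L1/L2 = GBDEF/AC/- → run G
t=7: L0/L1/L2 = GBDEF/AC/- → run G
t=8: L0/L1/L2 = GBDEF/AC/- → run G
t=9: L0/L1/L2 = BDEF/ACG/- → run B
t=10: L0/L1/L2 = BDEF/ACG/- → run B
t=11: L0/L1/L2 = BDEF/ACG/- → run B
t=12: L0/L1/L2 = DEF/ACG/- → run D
t=13: L0/L1/L2 = DEF/ACG/- → run D
t=14: L0/L1/L2 = DEF/ACG/- → run D
t=15: L0/L1/L2 = EF/ACGD/- → run E
t=16: L0/L1/L2 = EF/ACGD/- → run E
t=17: L0/L1/L2 = EF/ACGD/- → run E
t=18: L0/L1/L2 = F/ACGDE/- → run F
t=19: L0/L1/L2 = F/ACGDE/- → run F
t=20: L0/L1/L2 = F/ACGDE/- → run F
t=21: L0/L1/L2 = -/ACGDEF/- → run A
t=22: L0/L1/L2 = -/ACGDEF/- → run A
t=23: L0/L1/L2 = -/ACGDEF/- → run A
t=24: L0/L1/L2 = -/CGDEF/- → run C
t=25: L0/L1/L2 = -/CGDEF/- → run C
t=26: L0/L1/L2 = -/CGDEF/- → run C
t=27: L0/L1/L2 = -/CGDEF/- → run C
t=28: L0/L1/L2 = -/CGDEF/- → run C
t=29: L0/L1/L2 = -/GDEF/- → run G
t=30: L0/L1/L2 = -/GDEF/- → run G
t=31: L0/L1/L2 = -/GDEF/- → run G
t=32: L0/L1/L2 = -/GDEF/- → run G
t=33: L0/L1/L2 = -/DEF/- → run D
t=34: L0/L1/L2 = -/DEF/- → run D
t=35: L0/L1/L2 = -/DEF/- → run D
t=36: L0/L1/L2 = -/EF/- → run E
t=37: L0/L1/L2 = -/EF/- → run E
t=38: L0/L1/L2 = -/EF/- → run E
t=39: L0/L1/L2 = -/EF/- → run E
t=40: L0/L1/L2 = -/EF/- → run E
t=41: L0/L1/L2 = -/F/- → run F
t=42: (idle)
t=43: (idle)
t=44: (idle)
t=45: (idle)
t=46: (idle)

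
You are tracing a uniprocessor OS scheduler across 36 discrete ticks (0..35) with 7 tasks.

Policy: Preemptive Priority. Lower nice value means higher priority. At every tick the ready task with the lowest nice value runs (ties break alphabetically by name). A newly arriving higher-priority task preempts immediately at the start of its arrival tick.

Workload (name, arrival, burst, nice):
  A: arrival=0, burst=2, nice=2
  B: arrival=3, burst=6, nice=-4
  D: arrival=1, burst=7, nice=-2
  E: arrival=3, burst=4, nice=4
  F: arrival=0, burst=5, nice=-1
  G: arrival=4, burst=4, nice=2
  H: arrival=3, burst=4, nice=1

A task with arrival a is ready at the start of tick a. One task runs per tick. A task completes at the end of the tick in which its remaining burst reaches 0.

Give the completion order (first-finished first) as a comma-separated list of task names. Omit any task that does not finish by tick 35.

t=0: ready={A,F} → run F
t=1: ready={A,D,F} → run D
t=2: ready={A,D,F} → run D
t=3: ready={A,B,D,E,F,H} → run B
t=4: ready={A,B,D,E,F,G,H} → run B
t=5: ready={A,B,D,E,F,G,H} → run B
t=6: ready={A,B,D,E,F,G,H} → run B
t=7: ready={A,B,D,E,F,G,H} → run B
t=8: ready={A,B,D,E,F,G,H} → run B
t=9: ready={A,D,E,F,G,H} → run D
t=10: ready={A,D,E,F,G,H} → run D
t=11: ready={A,D,E,F,G,H} → run D
t=12: ready={A,D,E,F,G,H} → run D
t=13: ready={A,D,E,F,G,H} → run D
t=14: ready={A,E,F,G,H} → run F
t=15: ready={A,E,F,G,H} → run F
t=16: ready={A,E,F,G,H} → run F
t=17: ready={A,E,F,G,H} → run F
t=18: ready={A,E,G,H} → run H
t=19: ready={A,E,G,H} → run H
t=20: ready={A,E,G,H} → run H
t=21: ready={A,E,G,H} → run H
t=22: ready={A,E,G} → run A
t=23: ready={A,E,G} → run A
t=24: ready={E,G} → run G
t=25: ready={E,G} → run G
t=26: ready={E,G} → run G
t=27: ready={E,G} → run G
t=28: ready={E} → run E
t=29: ready={E} → run E
t=30: ready={E} → run E
t=31: ready={E} → run E
t=32: (idle)
t=33: (idle)
t=34: (idle)
t=35: (idle)

completion order = B, D, F, H, A, G, E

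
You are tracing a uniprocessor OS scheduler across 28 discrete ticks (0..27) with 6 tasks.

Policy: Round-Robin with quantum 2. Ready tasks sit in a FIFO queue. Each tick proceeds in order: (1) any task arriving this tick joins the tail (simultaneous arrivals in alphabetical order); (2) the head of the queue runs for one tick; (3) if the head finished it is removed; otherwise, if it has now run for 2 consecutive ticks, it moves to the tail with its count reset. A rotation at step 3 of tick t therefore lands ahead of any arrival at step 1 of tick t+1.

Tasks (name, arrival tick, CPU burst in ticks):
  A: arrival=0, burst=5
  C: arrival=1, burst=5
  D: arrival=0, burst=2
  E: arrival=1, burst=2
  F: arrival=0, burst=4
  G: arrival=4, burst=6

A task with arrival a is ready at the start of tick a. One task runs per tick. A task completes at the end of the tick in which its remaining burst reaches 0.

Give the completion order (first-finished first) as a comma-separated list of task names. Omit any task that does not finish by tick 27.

t=0: queue=[A,D,F] q_used=0 → run A
t=1: queue=[A,D,F,C,E] q_used=1 → run A
t=2: queue=[D,F,C,E,A] q_used=0 → run D
t=3: queue=[D,F,C,E,A] q_used=1 → run D
t=4: queue=[F,C,E,A,G] q_used=0 → run F
t=5: queue=[F,C,E,A,G] q_used=1 → run F
t=6: queue=[C,E,A,G,F] q_used=0 → run C
t=7: queue=[C,E,A,G,F] q_used=1 → run C
t=8: queue=[E,A,G,F,C] q_used=0 → run E
t=9: queue=[E,A,G,F,C] q_used=1 → run E
t=10: queue=[A,G,F,C] q_used=0 → run A
t=11: queue=[A,G,F,C] q_used=1 → run A
t=12: queue=[G,F,C,A] q_used=0 → run G
t=13: queue=[G,F,C,A] q_used=1 → run G
t=14: queue=[F,C,A,G] q_used=0 → run F
t=15: queue=[F,C,A,G] q_used=1 → run F
t=16: queue=[C,A,G] q_used=0 → run C
t=17: queue=[C,A,G] q_used=1 → run C
t=18: queue=[A,G,C] q_used=0 → run A
t=19: queue=[G,C] q_used=0 → run G
t=20: queue=[G,C] q_used=1 → run G
t=21: queue=[C,G] q_used=0 → run C
t=22: queue=[G] q_used=0 → run G
t=23: queue=[G] q_used=1 → run G
t=24: (idle)
t=25: (idle)
t=26: (idle)
t=27: (idle)

completion order = D, E, F, A, C, G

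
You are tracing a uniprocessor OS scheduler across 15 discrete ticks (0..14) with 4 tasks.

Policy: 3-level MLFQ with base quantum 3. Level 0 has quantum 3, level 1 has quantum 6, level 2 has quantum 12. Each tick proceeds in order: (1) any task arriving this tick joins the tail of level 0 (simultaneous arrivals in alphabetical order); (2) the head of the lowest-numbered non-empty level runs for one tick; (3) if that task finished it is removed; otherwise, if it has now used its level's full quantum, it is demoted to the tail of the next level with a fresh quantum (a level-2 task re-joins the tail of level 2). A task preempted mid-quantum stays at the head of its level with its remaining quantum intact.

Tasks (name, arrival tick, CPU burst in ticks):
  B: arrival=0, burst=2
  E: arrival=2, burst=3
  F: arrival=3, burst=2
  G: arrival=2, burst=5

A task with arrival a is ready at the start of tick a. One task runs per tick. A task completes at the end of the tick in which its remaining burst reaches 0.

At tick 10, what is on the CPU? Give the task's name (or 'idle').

running at tick 10 = G

t=0: L0/L1/L2 = B/-/- → run B
t=1: L0/L1/L2 = B/-/- → run B
t=2: L0/L1/L2 = EG/-/- → run E
t=3: L0/L1/L2 = EGF/-/- → run E
t=4: L0/L1/L2 = EGF/-/- → run E
t=5: L0/L1/L2 = GF/-/- → run G
t=6: L0/L1/L2 = GF/-/- → run G
t=7: L0/L1/L2 = GF/-/- → run G
t=8: L0/L1/L2 = F/G/- → run F
t=9: L0/L1/L2 = F/G/- → run F
t=10: L0/L1/L2 = -/G/- → run G
t=11: L0/L1/L2 = -/G/- → run G
t=12: (idle)
t=13: (idle)
t=14: (idle)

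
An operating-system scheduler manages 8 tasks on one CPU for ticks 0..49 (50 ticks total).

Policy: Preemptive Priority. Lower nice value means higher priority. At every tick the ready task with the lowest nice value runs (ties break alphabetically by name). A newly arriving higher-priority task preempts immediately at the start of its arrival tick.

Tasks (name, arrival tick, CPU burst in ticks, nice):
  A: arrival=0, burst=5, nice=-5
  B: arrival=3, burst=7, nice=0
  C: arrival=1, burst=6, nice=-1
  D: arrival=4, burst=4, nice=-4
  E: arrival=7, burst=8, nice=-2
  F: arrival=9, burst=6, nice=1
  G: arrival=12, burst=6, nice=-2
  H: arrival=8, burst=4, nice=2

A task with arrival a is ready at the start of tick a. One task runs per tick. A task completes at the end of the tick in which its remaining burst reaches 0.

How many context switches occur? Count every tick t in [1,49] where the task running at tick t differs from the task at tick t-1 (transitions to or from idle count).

t=0: ready={A} → run A
t=1: ready={A,C} → run A
t=2: ready={A,C} → run A
t=3: ready={A,B,C} → run A
t=4: ready={A,B,C,D} → run A
t=5: ready={B,C,D} → run D
t=6: ready={B,C,D} → run D
t=7: ready={B,C,D,E} → run D
t=8: ready={B,C,D,E,H} → run D
t=9: ready={B,C,E,F,H} → run E
t=10: ready={B,C,E,F,H} → run E
t=11: ready={B,C,E,F,H} → run E
t=12: ready={B,C,E,F,G,H} → run E
t=13: ready={B,C,E,F,G,H} → run E
t=14: ready={B,C,E,F,G,H} → run E
t=15: ready={B,C,E,F,G,H} → run E
t=16: ready={B,C,E,F,G,H} → run E
t=17: ready={B,C,F,G,H} → run G
t=18: ready={B,C,F,G,H} → run G
t=19: ready={B,C,F,G,H} → run G
t=20: ready={B,C,F,G,H} → run G
t=21: ready={B,C,F,G,H} → run G
t=22: ready={B,C,F,G,H} → run G
t=23: ready={B,C,F,H} → run C
t=24: ready={B,C,F,H} → run C
t=25: ready={B,C,F,H} → run C
t=26: ready={B,C,F,H} → run C
t=27: ready={B,C,F,H} → run C
t=28: ready={B,C,F,H} → run C
t=29: ready={B,F,H} → run B
t=30: ready={B,F,H} → run B
t=31: ready={B,F,H} → run B
t=32: ready={B,F,H} → run B
t=33: ready={B,F,H} → run B
t=34: ready={B,F,H} → run B
t=35: ready={B,F,H} → run B
t=36: ready={F,H} → run F
t=37: ready={F,H} → run F
t=38: ready={F,H} → run F
t=39: ready={F,H} → run F
t=40: ready={F,H} → run F
t=41: ready={F,H} → run F
t=42: ready={H} → run H
t=43: ready={H} → run H
t=44: ready={H} → run H
t=45: ready={H} → run H
t=46: (idle)
t=47: (idle)
t=48: (idle)
t=49: (idle)

context switches = 8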